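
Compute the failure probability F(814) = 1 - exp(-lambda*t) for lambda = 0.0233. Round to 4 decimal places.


lambda = 0.0233, t = 814
lambda * t = 18.9662
exp(-18.9662) = 0.0
F(t) = 1 - 0.0
F(t) = 1.0

1.0


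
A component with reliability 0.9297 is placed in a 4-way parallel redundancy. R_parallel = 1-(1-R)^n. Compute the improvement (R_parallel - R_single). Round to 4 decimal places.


R_single = 0.9297, n = 4
1 - R_single = 0.0703
(1 - R_single)^n = 0.0703^4 = 0.0
R_parallel = 1 - 0.0 = 1.0
Improvement = 1.0 - 0.9297
Improvement = 0.0703

0.0703


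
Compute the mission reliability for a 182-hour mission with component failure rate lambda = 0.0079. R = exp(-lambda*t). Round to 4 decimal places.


lambda = 0.0079
mission_time = 182
lambda * t = 0.0079 * 182 = 1.4378
R = exp(-1.4378)
R = 0.2374

0.2374


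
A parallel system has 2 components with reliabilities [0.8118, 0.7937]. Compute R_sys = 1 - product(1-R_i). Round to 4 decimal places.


Components: [0.8118, 0.7937]
(1 - 0.8118) = 0.1882, running product = 0.1882
(1 - 0.7937) = 0.2063, running product = 0.0388
Product of (1-R_i) = 0.0388
R_sys = 1 - 0.0388 = 0.9612

0.9612


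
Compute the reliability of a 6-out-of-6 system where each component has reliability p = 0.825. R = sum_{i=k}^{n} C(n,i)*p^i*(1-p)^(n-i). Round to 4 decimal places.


k = 6, n = 6, p = 0.825
i=6: C(6,6)=1 * 0.825^6 * 0.175^0 = 0.3153
R = sum of terms = 0.3153

0.3153


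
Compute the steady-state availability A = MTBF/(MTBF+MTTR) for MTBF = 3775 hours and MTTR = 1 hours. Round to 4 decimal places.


MTBF = 3775
MTTR = 1
MTBF + MTTR = 3776
A = 3775 / 3776
A = 0.9997

0.9997


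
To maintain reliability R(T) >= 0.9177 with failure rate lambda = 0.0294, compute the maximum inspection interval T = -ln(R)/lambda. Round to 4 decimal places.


R_target = 0.9177
lambda = 0.0294
-ln(0.9177) = 0.0859
T = 0.0859 / 0.0294
T = 2.9212

2.9212


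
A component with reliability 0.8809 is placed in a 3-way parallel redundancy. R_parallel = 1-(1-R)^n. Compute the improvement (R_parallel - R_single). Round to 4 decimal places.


R_single = 0.8809, n = 3
1 - R_single = 0.1191
(1 - R_single)^n = 0.1191^3 = 0.0017
R_parallel = 1 - 0.0017 = 0.9983
Improvement = 0.9983 - 0.8809
Improvement = 0.1174

0.1174


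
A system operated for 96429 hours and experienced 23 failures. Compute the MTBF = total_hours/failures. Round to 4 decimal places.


total_hours = 96429
failures = 23
MTBF = 96429 / 23
MTBF = 4192.5652

4192.5652


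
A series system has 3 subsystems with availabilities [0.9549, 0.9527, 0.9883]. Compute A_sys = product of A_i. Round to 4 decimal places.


Subsystems: [0.9549, 0.9527, 0.9883]
After subsystem 1 (A=0.9549): product = 0.9549
After subsystem 2 (A=0.9527): product = 0.9097
After subsystem 3 (A=0.9883): product = 0.8991
A_sys = 0.8991

0.8991


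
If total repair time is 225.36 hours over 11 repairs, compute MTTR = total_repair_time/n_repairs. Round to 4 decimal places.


total_repair_time = 225.36
n_repairs = 11
MTTR = 225.36 / 11
MTTR = 20.4873

20.4873


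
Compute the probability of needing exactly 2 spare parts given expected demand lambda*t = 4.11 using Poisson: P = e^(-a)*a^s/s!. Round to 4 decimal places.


a = 4.11, s = 2
e^(-a) = e^(-4.11) = 0.0164
a^s = 4.11^2 = 16.8921
s! = 2
P = 0.0164 * 16.8921 / 2
P = 0.1386

0.1386


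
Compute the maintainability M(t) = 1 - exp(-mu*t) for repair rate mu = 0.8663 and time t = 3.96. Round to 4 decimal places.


mu = 0.8663, t = 3.96
mu * t = 0.8663 * 3.96 = 3.4305
exp(-3.4305) = 0.0324
M(t) = 1 - 0.0324
M(t) = 0.9676

0.9676


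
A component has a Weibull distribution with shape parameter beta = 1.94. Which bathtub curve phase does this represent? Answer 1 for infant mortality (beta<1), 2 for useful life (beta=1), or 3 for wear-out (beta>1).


beta = 1.94
Compare beta to 1:
beta < 1 => infant mortality (phase 1)
beta = 1 => useful life (phase 2)
beta > 1 => wear-out (phase 3)
Since beta = 1.94, this is wear-out (increasing failure rate)
Phase = 3

3


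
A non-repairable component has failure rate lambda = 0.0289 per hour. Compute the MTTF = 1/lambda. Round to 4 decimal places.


lambda = 0.0289
MTTF = 1 / 0.0289
MTTF = 34.6021

34.6021


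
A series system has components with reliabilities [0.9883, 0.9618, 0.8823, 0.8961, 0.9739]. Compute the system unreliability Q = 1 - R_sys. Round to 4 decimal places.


Components: [0.9883, 0.9618, 0.8823, 0.8961, 0.9739]
After component 1: product = 0.9883
After component 2: product = 0.9505
After component 3: product = 0.8387
After component 4: product = 0.7515
After component 5: product = 0.7319
R_sys = 0.7319
Q = 1 - 0.7319 = 0.2681

0.2681


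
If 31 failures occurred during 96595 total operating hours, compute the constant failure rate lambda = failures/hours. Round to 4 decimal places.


failures = 31
total_hours = 96595
lambda = 31 / 96595
lambda = 0.0003

0.0003


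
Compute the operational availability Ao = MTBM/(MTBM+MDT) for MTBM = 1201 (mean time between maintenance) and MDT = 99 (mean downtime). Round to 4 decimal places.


MTBM = 1201
MDT = 99
MTBM + MDT = 1300
Ao = 1201 / 1300
Ao = 0.9238

0.9238


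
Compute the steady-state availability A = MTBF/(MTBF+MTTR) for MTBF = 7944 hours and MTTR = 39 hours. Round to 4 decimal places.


MTBF = 7944
MTTR = 39
MTBF + MTTR = 7983
A = 7944 / 7983
A = 0.9951

0.9951


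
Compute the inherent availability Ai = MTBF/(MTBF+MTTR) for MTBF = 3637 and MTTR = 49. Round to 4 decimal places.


MTBF = 3637
MTTR = 49
MTBF + MTTR = 3686
Ai = 3637 / 3686
Ai = 0.9867

0.9867


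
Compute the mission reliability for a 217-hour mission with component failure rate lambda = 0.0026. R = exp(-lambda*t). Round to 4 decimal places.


lambda = 0.0026
mission_time = 217
lambda * t = 0.0026 * 217 = 0.5642
R = exp(-0.5642)
R = 0.5688

0.5688


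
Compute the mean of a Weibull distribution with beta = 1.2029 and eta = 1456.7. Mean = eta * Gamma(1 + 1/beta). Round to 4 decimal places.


beta = 1.2029, eta = 1456.7
1/beta = 0.8313
1 + 1/beta = 1.8313
Gamma(1.8313) = 0.9401
Mean = 1456.7 * 0.9401
Mean = 1369.4043

1369.4043


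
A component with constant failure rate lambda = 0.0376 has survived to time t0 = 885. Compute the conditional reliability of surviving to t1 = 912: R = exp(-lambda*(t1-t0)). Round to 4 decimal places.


lambda = 0.0376
t0 = 885, t1 = 912
t1 - t0 = 27
lambda * (t1-t0) = 0.0376 * 27 = 1.0152
R = exp(-1.0152)
R = 0.3623

0.3623


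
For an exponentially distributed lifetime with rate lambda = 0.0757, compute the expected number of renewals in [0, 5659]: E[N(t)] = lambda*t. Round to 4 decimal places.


lambda = 0.0757
t = 5659
E[N(t)] = lambda * t
E[N(t)] = 0.0757 * 5659
E[N(t)] = 428.3863

428.3863


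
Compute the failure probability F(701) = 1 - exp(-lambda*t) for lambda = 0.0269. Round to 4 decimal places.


lambda = 0.0269, t = 701
lambda * t = 18.8569
exp(-18.8569) = 0.0
F(t) = 1 - 0.0
F(t) = 1.0

1.0


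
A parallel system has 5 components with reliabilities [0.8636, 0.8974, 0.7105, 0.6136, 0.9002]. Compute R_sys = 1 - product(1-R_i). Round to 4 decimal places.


Components: [0.8636, 0.8974, 0.7105, 0.6136, 0.9002]
(1 - 0.8636) = 0.1364, running product = 0.1364
(1 - 0.8974) = 0.1026, running product = 0.014
(1 - 0.7105) = 0.2895, running product = 0.0041
(1 - 0.6136) = 0.3864, running product = 0.0016
(1 - 0.9002) = 0.0998, running product = 0.0002
Product of (1-R_i) = 0.0002
R_sys = 1 - 0.0002 = 0.9998

0.9998


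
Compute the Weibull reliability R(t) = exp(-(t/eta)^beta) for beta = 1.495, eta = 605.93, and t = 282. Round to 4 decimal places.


beta = 1.495, eta = 605.93, t = 282
t/eta = 282 / 605.93 = 0.4654
(t/eta)^beta = 0.4654^1.495 = 0.3187
R(t) = exp(-0.3187)
R(t) = 0.7271

0.7271


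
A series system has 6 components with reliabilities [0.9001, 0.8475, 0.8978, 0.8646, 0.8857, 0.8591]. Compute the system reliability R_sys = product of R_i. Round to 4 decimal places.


Components: [0.9001, 0.8475, 0.8978, 0.8646, 0.8857, 0.8591]
After component 1 (R=0.9001): product = 0.9001
After component 2 (R=0.8475): product = 0.7628
After component 3 (R=0.8978): product = 0.6849
After component 4 (R=0.8646): product = 0.5921
After component 5 (R=0.8857): product = 0.5245
After component 6 (R=0.8591): product = 0.4506
R_sys = 0.4506

0.4506


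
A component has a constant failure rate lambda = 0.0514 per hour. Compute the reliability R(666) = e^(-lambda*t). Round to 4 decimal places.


lambda = 0.0514
t = 666
lambda * t = 34.2324
R(t) = e^(-34.2324)
R(t) = 0.0

0.0


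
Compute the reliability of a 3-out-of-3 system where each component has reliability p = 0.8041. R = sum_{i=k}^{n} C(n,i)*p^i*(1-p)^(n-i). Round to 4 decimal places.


k = 3, n = 3, p = 0.8041
i=3: C(3,3)=1 * 0.8041^3 * 0.1959^0 = 0.5199
R = sum of terms = 0.5199

0.5199


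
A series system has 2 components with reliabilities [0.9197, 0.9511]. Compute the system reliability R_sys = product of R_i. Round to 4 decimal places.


Components: [0.9197, 0.9511]
After component 1 (R=0.9197): product = 0.9197
After component 2 (R=0.9511): product = 0.8747
R_sys = 0.8747

0.8747


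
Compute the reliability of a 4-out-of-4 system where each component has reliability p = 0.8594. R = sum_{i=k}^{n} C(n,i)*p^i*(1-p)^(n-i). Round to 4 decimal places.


k = 4, n = 4, p = 0.8594
i=4: C(4,4)=1 * 0.8594^4 * 0.1406^0 = 0.5455
R = sum of terms = 0.5455

0.5455


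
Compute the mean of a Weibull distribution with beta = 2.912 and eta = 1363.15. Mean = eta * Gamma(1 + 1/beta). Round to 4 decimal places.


beta = 2.912, eta = 1363.15
1/beta = 0.3434
1 + 1/beta = 1.3434
Gamma(1.3434) = 0.8918
Mean = 1363.15 * 0.8918
Mean = 1215.7145

1215.7145


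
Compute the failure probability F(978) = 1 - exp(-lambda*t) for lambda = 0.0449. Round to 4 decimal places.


lambda = 0.0449, t = 978
lambda * t = 43.9122
exp(-43.9122) = 0.0
F(t) = 1 - 0.0
F(t) = 1.0

1.0


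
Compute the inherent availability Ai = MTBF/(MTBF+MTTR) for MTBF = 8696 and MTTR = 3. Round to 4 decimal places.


MTBF = 8696
MTTR = 3
MTBF + MTTR = 8699
Ai = 8696 / 8699
Ai = 0.9997

0.9997


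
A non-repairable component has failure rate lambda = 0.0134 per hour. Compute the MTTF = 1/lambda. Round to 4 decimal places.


lambda = 0.0134
MTTF = 1 / 0.0134
MTTF = 74.6269

74.6269


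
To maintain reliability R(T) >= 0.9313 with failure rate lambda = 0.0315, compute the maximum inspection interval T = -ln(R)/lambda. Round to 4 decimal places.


R_target = 0.9313
lambda = 0.0315
-ln(0.9313) = 0.0712
T = 0.0712 / 0.0315
T = 2.2595

2.2595


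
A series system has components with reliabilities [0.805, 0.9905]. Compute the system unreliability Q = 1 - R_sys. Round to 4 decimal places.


Components: [0.805, 0.9905]
After component 1: product = 0.805
After component 2: product = 0.7974
R_sys = 0.7974
Q = 1 - 0.7974 = 0.2026

0.2026


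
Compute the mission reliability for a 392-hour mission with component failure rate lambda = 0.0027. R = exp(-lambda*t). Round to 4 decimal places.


lambda = 0.0027
mission_time = 392
lambda * t = 0.0027 * 392 = 1.0584
R = exp(-1.0584)
R = 0.347

0.347


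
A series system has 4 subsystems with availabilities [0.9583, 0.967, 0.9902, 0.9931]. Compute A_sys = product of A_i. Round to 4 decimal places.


Subsystems: [0.9583, 0.967, 0.9902, 0.9931]
After subsystem 1 (A=0.9583): product = 0.9583
After subsystem 2 (A=0.967): product = 0.9267
After subsystem 3 (A=0.9902): product = 0.9176
After subsystem 4 (A=0.9931): product = 0.9113
A_sys = 0.9113

0.9113


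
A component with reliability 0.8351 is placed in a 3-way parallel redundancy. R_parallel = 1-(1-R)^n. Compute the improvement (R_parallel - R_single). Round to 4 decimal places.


R_single = 0.8351, n = 3
1 - R_single = 0.1649
(1 - R_single)^n = 0.1649^3 = 0.0045
R_parallel = 1 - 0.0045 = 0.9955
Improvement = 0.9955 - 0.8351
Improvement = 0.1604

0.1604


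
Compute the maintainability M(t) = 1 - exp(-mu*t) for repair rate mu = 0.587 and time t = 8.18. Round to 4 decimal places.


mu = 0.587, t = 8.18
mu * t = 0.587 * 8.18 = 4.8017
exp(-4.8017) = 0.0082
M(t) = 1 - 0.0082
M(t) = 0.9918

0.9918


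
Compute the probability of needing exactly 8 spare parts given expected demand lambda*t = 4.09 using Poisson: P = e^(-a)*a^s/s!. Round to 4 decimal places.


a = 4.09, s = 8
e^(-a) = e^(-4.09) = 0.0167
a^s = 4.09^8 = 78304.4537
s! = 40320
P = 0.0167 * 78304.4537 / 40320
P = 0.0325

0.0325


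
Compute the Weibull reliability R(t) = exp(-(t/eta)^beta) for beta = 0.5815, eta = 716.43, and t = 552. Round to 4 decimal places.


beta = 0.5815, eta = 716.43, t = 552
t/eta = 552 / 716.43 = 0.7705
(t/eta)^beta = 0.7705^0.5815 = 0.8593
R(t) = exp(-0.8593)
R(t) = 0.4235

0.4235


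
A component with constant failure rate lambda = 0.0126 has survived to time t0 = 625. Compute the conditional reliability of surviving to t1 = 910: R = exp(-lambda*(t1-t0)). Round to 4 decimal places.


lambda = 0.0126
t0 = 625, t1 = 910
t1 - t0 = 285
lambda * (t1-t0) = 0.0126 * 285 = 3.591
R = exp(-3.591)
R = 0.0276

0.0276


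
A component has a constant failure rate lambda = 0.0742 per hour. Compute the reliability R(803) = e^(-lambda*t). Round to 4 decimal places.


lambda = 0.0742
t = 803
lambda * t = 59.5826
R(t) = e^(-59.5826)
R(t) = 0.0

0.0


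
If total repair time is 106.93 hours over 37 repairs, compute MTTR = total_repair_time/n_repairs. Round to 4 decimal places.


total_repair_time = 106.93
n_repairs = 37
MTTR = 106.93 / 37
MTTR = 2.89

2.89


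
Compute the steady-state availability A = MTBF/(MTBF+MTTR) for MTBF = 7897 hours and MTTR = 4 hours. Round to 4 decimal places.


MTBF = 7897
MTTR = 4
MTBF + MTTR = 7901
A = 7897 / 7901
A = 0.9995

0.9995


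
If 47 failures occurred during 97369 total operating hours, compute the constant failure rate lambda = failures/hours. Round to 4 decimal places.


failures = 47
total_hours = 97369
lambda = 47 / 97369
lambda = 0.0005

0.0005


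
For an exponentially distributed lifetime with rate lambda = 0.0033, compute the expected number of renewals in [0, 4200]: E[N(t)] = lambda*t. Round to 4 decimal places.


lambda = 0.0033
t = 4200
E[N(t)] = lambda * t
E[N(t)] = 0.0033 * 4200
E[N(t)] = 13.86

13.86


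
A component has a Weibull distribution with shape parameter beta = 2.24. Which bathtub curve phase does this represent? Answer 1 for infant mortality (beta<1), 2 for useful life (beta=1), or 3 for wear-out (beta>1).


beta = 2.24
Compare beta to 1:
beta < 1 => infant mortality (phase 1)
beta = 1 => useful life (phase 2)
beta > 1 => wear-out (phase 3)
Since beta = 2.24, this is wear-out (increasing failure rate)
Phase = 3

3


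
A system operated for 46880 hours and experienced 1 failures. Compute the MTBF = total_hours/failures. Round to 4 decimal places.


total_hours = 46880
failures = 1
MTBF = 46880 / 1
MTBF = 46880.0

46880.0


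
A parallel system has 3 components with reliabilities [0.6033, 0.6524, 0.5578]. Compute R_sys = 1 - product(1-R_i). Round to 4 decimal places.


Components: [0.6033, 0.6524, 0.5578]
(1 - 0.6033) = 0.3967, running product = 0.3967
(1 - 0.6524) = 0.3476, running product = 0.1379
(1 - 0.5578) = 0.4422, running product = 0.061
Product of (1-R_i) = 0.061
R_sys = 1 - 0.061 = 0.939

0.939


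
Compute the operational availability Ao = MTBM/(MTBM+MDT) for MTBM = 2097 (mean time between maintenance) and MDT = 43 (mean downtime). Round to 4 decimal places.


MTBM = 2097
MDT = 43
MTBM + MDT = 2140
Ao = 2097 / 2140
Ao = 0.9799

0.9799


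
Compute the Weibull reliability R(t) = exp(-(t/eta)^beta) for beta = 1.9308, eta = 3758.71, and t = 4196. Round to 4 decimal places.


beta = 1.9308, eta = 3758.71, t = 4196
t/eta = 4196 / 3758.71 = 1.1163
(t/eta)^beta = 1.1163^1.9308 = 1.2368
R(t) = exp(-1.2368)
R(t) = 0.2903

0.2903


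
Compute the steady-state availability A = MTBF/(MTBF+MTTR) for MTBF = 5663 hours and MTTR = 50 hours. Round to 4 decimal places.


MTBF = 5663
MTTR = 50
MTBF + MTTR = 5713
A = 5663 / 5713
A = 0.9912

0.9912


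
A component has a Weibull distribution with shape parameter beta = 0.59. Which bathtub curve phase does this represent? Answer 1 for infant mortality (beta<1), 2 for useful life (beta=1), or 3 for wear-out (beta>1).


beta = 0.59
Compare beta to 1:
beta < 1 => infant mortality (phase 1)
beta = 1 => useful life (phase 2)
beta > 1 => wear-out (phase 3)
Since beta = 0.59, this is infant mortality (decreasing failure rate)
Phase = 1

1


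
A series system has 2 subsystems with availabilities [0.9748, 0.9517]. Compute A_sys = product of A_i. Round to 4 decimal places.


Subsystems: [0.9748, 0.9517]
After subsystem 1 (A=0.9748): product = 0.9748
After subsystem 2 (A=0.9517): product = 0.9277
A_sys = 0.9277

0.9277


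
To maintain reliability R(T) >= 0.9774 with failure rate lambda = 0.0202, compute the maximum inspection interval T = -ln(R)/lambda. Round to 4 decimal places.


R_target = 0.9774
lambda = 0.0202
-ln(0.9774) = 0.0229
T = 0.0229 / 0.0202
T = 1.1316

1.1316


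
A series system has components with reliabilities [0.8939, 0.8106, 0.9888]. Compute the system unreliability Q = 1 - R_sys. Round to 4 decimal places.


Components: [0.8939, 0.8106, 0.9888]
After component 1: product = 0.8939
After component 2: product = 0.7246
After component 3: product = 0.7165
R_sys = 0.7165
Q = 1 - 0.7165 = 0.2835

0.2835


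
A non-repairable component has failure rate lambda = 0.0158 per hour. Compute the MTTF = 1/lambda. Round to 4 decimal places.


lambda = 0.0158
MTTF = 1 / 0.0158
MTTF = 63.2911

63.2911


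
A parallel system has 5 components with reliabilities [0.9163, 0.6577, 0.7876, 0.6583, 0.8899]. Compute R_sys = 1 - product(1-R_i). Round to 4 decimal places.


Components: [0.9163, 0.6577, 0.7876, 0.6583, 0.8899]
(1 - 0.9163) = 0.0837, running product = 0.0837
(1 - 0.6577) = 0.3423, running product = 0.0287
(1 - 0.7876) = 0.2124, running product = 0.0061
(1 - 0.6583) = 0.3417, running product = 0.0021
(1 - 0.8899) = 0.1101, running product = 0.0002
Product of (1-R_i) = 0.0002
R_sys = 1 - 0.0002 = 0.9998

0.9998


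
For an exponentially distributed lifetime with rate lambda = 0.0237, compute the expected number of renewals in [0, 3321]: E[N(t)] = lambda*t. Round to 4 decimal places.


lambda = 0.0237
t = 3321
E[N(t)] = lambda * t
E[N(t)] = 0.0237 * 3321
E[N(t)] = 78.7077

78.7077


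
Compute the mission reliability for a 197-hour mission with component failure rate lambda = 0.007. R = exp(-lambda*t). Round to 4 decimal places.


lambda = 0.007
mission_time = 197
lambda * t = 0.007 * 197 = 1.379
R = exp(-1.379)
R = 0.2518

0.2518


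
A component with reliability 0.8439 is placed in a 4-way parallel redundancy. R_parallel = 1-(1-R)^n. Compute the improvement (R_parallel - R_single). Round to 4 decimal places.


R_single = 0.8439, n = 4
1 - R_single = 0.1561
(1 - R_single)^n = 0.1561^4 = 0.0006
R_parallel = 1 - 0.0006 = 0.9994
Improvement = 0.9994 - 0.8439
Improvement = 0.1555

0.1555


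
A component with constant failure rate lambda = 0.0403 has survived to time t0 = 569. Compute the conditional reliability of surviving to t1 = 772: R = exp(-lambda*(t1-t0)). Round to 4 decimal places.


lambda = 0.0403
t0 = 569, t1 = 772
t1 - t0 = 203
lambda * (t1-t0) = 0.0403 * 203 = 8.1809
R = exp(-8.1809)
R = 0.0003

0.0003


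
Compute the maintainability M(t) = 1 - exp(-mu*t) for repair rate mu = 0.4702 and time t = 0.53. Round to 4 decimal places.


mu = 0.4702, t = 0.53
mu * t = 0.4702 * 0.53 = 0.2492
exp(-0.2492) = 0.7794
M(t) = 1 - 0.7794
M(t) = 0.2206

0.2206


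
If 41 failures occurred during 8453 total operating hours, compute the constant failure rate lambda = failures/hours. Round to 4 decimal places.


failures = 41
total_hours = 8453
lambda = 41 / 8453
lambda = 0.0049

0.0049


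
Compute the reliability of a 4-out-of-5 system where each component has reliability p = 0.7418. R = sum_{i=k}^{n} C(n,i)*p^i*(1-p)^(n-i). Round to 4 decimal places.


k = 4, n = 5, p = 0.7418
i=4: C(5,4)=5 * 0.7418^4 * 0.2582^1 = 0.3909
i=5: C(5,5)=1 * 0.7418^5 * 0.2582^0 = 0.2246
R = sum of terms = 0.6155

0.6155


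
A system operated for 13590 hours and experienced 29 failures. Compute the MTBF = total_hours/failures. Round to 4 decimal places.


total_hours = 13590
failures = 29
MTBF = 13590 / 29
MTBF = 468.6207

468.6207


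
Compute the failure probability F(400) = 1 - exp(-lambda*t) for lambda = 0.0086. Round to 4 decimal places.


lambda = 0.0086, t = 400
lambda * t = 3.44
exp(-3.44) = 0.0321
F(t) = 1 - 0.0321
F(t) = 0.9679

0.9679


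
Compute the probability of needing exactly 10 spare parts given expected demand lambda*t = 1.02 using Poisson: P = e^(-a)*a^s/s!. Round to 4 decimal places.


a = 1.02, s = 10
e^(-a) = e^(-1.02) = 0.3606
a^s = 1.02^10 = 1.219
s! = 3628800
P = 0.3606 * 1.219 / 3628800
P = 0.0

0.0


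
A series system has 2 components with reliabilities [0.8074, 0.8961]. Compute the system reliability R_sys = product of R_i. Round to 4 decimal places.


Components: [0.8074, 0.8961]
After component 1 (R=0.8074): product = 0.8074
After component 2 (R=0.8961): product = 0.7235
R_sys = 0.7235

0.7235


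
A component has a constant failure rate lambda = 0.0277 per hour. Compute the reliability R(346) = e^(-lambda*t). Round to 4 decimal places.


lambda = 0.0277
t = 346
lambda * t = 9.5842
R(t) = e^(-9.5842)
R(t) = 0.0001

0.0001


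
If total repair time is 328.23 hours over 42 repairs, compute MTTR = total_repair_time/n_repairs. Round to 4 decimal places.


total_repair_time = 328.23
n_repairs = 42
MTTR = 328.23 / 42
MTTR = 7.815

7.815


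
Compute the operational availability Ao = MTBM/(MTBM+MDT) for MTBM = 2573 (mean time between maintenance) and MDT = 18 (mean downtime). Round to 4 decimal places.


MTBM = 2573
MDT = 18
MTBM + MDT = 2591
Ao = 2573 / 2591
Ao = 0.9931

0.9931


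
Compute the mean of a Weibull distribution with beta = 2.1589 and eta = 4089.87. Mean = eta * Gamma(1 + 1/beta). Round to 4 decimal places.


beta = 2.1589, eta = 4089.87
1/beta = 0.4632
1 + 1/beta = 1.4632
Gamma(1.4632) = 0.8856
Mean = 4089.87 * 0.8856
Mean = 3622.0062

3622.0062


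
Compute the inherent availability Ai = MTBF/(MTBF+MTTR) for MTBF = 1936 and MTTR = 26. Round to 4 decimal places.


MTBF = 1936
MTTR = 26
MTBF + MTTR = 1962
Ai = 1936 / 1962
Ai = 0.9867

0.9867


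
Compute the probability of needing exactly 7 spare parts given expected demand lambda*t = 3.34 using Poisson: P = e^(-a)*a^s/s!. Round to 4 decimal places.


a = 3.34, s = 7
e^(-a) = e^(-3.34) = 0.0354
a^s = 3.34^7 = 4636.8737
s! = 5040
P = 0.0354 * 4636.8737 / 5040
P = 0.0326

0.0326


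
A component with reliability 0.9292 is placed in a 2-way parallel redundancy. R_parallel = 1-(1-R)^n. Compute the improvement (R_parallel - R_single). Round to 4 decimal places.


R_single = 0.9292, n = 2
1 - R_single = 0.0708
(1 - R_single)^n = 0.0708^2 = 0.005
R_parallel = 1 - 0.005 = 0.995
Improvement = 0.995 - 0.9292
Improvement = 0.0658

0.0658


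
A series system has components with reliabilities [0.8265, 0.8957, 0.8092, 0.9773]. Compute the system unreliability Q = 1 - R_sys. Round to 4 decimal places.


Components: [0.8265, 0.8957, 0.8092, 0.9773]
After component 1: product = 0.8265
After component 2: product = 0.7403
After component 3: product = 0.599
After component 4: product = 0.5854
R_sys = 0.5854
Q = 1 - 0.5854 = 0.4146

0.4146


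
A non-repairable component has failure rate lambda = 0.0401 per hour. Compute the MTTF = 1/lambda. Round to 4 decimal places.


lambda = 0.0401
MTTF = 1 / 0.0401
MTTF = 24.9377

24.9377


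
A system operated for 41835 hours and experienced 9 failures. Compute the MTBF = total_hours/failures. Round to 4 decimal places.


total_hours = 41835
failures = 9
MTBF = 41835 / 9
MTBF = 4648.3333

4648.3333


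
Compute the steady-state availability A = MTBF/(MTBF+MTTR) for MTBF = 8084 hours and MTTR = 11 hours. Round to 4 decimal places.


MTBF = 8084
MTTR = 11
MTBF + MTTR = 8095
A = 8084 / 8095
A = 0.9986

0.9986


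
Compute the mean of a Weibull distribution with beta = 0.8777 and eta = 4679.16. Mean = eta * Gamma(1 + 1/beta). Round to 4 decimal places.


beta = 0.8777, eta = 4679.16
1/beta = 1.1393
1 + 1/beta = 2.1393
Gamma(2.1393) = 1.0672
Mean = 4679.16 * 1.0672
Mean = 4993.3958

4993.3958


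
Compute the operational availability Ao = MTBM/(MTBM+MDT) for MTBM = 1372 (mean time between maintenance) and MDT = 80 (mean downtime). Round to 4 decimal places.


MTBM = 1372
MDT = 80
MTBM + MDT = 1452
Ao = 1372 / 1452
Ao = 0.9449

0.9449


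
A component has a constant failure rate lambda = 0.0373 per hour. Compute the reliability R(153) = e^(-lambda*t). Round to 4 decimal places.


lambda = 0.0373
t = 153
lambda * t = 5.7069
R(t) = e^(-5.7069)
R(t) = 0.0033

0.0033


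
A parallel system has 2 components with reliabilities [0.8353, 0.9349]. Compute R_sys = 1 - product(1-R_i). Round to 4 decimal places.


Components: [0.8353, 0.9349]
(1 - 0.8353) = 0.1647, running product = 0.1647
(1 - 0.9349) = 0.0651, running product = 0.0107
Product of (1-R_i) = 0.0107
R_sys = 1 - 0.0107 = 0.9893

0.9893


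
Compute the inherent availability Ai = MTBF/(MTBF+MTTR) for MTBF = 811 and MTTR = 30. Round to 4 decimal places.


MTBF = 811
MTTR = 30
MTBF + MTTR = 841
Ai = 811 / 841
Ai = 0.9643

0.9643


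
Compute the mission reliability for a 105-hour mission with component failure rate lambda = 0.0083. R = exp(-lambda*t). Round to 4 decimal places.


lambda = 0.0083
mission_time = 105
lambda * t = 0.0083 * 105 = 0.8715
R = exp(-0.8715)
R = 0.4183

0.4183


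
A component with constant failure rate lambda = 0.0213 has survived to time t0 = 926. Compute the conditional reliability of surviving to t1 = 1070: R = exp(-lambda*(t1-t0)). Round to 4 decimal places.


lambda = 0.0213
t0 = 926, t1 = 1070
t1 - t0 = 144
lambda * (t1-t0) = 0.0213 * 144 = 3.0672
R = exp(-3.0672)
R = 0.0466

0.0466


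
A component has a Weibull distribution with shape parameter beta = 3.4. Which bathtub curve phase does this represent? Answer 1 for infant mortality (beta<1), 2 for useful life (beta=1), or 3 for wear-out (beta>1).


beta = 3.4
Compare beta to 1:
beta < 1 => infant mortality (phase 1)
beta = 1 => useful life (phase 2)
beta > 1 => wear-out (phase 3)
Since beta = 3.4, this is wear-out (increasing failure rate)
Phase = 3

3


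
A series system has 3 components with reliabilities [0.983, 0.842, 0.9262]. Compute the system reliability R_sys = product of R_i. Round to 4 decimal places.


Components: [0.983, 0.842, 0.9262]
After component 1 (R=0.983): product = 0.983
After component 2 (R=0.842): product = 0.8277
After component 3 (R=0.9262): product = 0.7666
R_sys = 0.7666

0.7666


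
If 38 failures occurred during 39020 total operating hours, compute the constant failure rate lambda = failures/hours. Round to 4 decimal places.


failures = 38
total_hours = 39020
lambda = 38 / 39020
lambda = 0.001

0.001


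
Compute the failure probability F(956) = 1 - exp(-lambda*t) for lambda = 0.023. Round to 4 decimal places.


lambda = 0.023, t = 956
lambda * t = 21.988
exp(-21.988) = 0.0
F(t) = 1 - 0.0
F(t) = 1.0

1.0


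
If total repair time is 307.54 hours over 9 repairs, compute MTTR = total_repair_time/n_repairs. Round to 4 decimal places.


total_repair_time = 307.54
n_repairs = 9
MTTR = 307.54 / 9
MTTR = 34.1711

34.1711


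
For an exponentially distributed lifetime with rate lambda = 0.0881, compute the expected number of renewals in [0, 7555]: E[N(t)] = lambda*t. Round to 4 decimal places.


lambda = 0.0881
t = 7555
E[N(t)] = lambda * t
E[N(t)] = 0.0881 * 7555
E[N(t)] = 665.5955

665.5955


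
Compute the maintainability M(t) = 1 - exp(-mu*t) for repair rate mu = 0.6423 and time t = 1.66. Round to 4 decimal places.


mu = 0.6423, t = 1.66
mu * t = 0.6423 * 1.66 = 1.0662
exp(-1.0662) = 0.3443
M(t) = 1 - 0.3443
M(t) = 0.6557

0.6557


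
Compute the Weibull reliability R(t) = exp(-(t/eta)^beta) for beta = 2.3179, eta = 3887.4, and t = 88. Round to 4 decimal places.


beta = 2.3179, eta = 3887.4, t = 88
t/eta = 88 / 3887.4 = 0.0226
(t/eta)^beta = 0.0226^2.3179 = 0.0002
R(t) = exp(-0.0002)
R(t) = 0.9998

0.9998


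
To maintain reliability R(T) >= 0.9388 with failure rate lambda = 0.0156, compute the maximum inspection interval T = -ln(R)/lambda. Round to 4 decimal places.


R_target = 0.9388
lambda = 0.0156
-ln(0.9388) = 0.0632
T = 0.0632 / 0.0156
T = 4.0483

4.0483


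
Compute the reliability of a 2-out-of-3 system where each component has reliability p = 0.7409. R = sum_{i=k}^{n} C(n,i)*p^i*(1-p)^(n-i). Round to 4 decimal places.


k = 2, n = 3, p = 0.7409
i=2: C(3,2)=3 * 0.7409^2 * 0.2591^1 = 0.4267
i=3: C(3,3)=1 * 0.7409^3 * 0.2591^0 = 0.4067
R = sum of terms = 0.8334

0.8334


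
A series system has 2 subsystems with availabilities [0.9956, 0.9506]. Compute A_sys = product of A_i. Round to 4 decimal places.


Subsystems: [0.9956, 0.9506]
After subsystem 1 (A=0.9956): product = 0.9956
After subsystem 2 (A=0.9506): product = 0.9464
A_sys = 0.9464

0.9464


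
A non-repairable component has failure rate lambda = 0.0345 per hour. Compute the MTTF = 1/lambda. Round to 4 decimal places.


lambda = 0.0345
MTTF = 1 / 0.0345
MTTF = 28.9855

28.9855


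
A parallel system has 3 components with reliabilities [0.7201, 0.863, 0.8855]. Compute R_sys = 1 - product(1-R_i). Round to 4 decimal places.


Components: [0.7201, 0.863, 0.8855]
(1 - 0.7201) = 0.2799, running product = 0.2799
(1 - 0.863) = 0.137, running product = 0.0383
(1 - 0.8855) = 0.1145, running product = 0.0044
Product of (1-R_i) = 0.0044
R_sys = 1 - 0.0044 = 0.9956

0.9956


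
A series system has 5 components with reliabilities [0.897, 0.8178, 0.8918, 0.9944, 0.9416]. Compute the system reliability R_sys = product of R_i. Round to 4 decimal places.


Components: [0.897, 0.8178, 0.8918, 0.9944, 0.9416]
After component 1 (R=0.897): product = 0.897
After component 2 (R=0.8178): product = 0.7336
After component 3 (R=0.8918): product = 0.6542
After component 4 (R=0.9944): product = 0.6505
After component 5 (R=0.9416): product = 0.6125
R_sys = 0.6125

0.6125


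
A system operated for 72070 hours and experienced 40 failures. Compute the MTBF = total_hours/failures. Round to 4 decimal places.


total_hours = 72070
failures = 40
MTBF = 72070 / 40
MTBF = 1801.75

1801.75


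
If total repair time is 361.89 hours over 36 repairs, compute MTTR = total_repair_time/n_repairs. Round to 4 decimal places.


total_repair_time = 361.89
n_repairs = 36
MTTR = 361.89 / 36
MTTR = 10.0525

10.0525


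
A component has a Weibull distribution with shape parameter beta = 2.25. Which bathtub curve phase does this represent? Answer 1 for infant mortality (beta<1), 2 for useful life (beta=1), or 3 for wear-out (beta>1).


beta = 2.25
Compare beta to 1:
beta < 1 => infant mortality (phase 1)
beta = 1 => useful life (phase 2)
beta > 1 => wear-out (phase 3)
Since beta = 2.25, this is wear-out (increasing failure rate)
Phase = 3

3


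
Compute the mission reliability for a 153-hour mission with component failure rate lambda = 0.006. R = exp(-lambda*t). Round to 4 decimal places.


lambda = 0.006
mission_time = 153
lambda * t = 0.006 * 153 = 0.918
R = exp(-0.918)
R = 0.3993

0.3993


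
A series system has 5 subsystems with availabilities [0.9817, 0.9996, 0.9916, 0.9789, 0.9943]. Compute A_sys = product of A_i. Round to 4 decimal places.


Subsystems: [0.9817, 0.9996, 0.9916, 0.9789, 0.9943]
After subsystem 1 (A=0.9817): product = 0.9817
After subsystem 2 (A=0.9996): product = 0.9813
After subsystem 3 (A=0.9916): product = 0.9731
After subsystem 4 (A=0.9789): product = 0.9525
After subsystem 5 (A=0.9943): product = 0.9471
A_sys = 0.9471

0.9471


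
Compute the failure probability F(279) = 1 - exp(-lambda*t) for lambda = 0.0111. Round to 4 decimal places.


lambda = 0.0111, t = 279
lambda * t = 3.0969
exp(-3.0969) = 0.0452
F(t) = 1 - 0.0452
F(t) = 0.9548

0.9548


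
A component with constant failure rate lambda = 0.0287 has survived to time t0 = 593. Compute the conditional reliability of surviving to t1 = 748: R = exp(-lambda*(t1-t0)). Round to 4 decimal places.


lambda = 0.0287
t0 = 593, t1 = 748
t1 - t0 = 155
lambda * (t1-t0) = 0.0287 * 155 = 4.4485
R = exp(-4.4485)
R = 0.0117

0.0117


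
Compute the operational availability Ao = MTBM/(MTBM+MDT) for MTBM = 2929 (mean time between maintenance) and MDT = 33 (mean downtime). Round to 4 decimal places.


MTBM = 2929
MDT = 33
MTBM + MDT = 2962
Ao = 2929 / 2962
Ao = 0.9889

0.9889


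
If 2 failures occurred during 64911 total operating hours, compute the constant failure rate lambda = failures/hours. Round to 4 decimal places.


failures = 2
total_hours = 64911
lambda = 2 / 64911
lambda = 0.0

0.0


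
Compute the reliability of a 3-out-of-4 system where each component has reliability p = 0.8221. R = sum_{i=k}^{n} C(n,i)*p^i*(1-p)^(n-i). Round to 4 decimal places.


k = 3, n = 4, p = 0.8221
i=3: C(4,3)=4 * 0.8221^3 * 0.1779^1 = 0.3954
i=4: C(4,4)=1 * 0.8221^4 * 0.1779^0 = 0.4568
R = sum of terms = 0.8521

0.8521


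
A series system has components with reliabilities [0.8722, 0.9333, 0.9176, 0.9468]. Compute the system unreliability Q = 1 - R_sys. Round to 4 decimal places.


Components: [0.8722, 0.9333, 0.9176, 0.9468]
After component 1: product = 0.8722
After component 2: product = 0.814
After component 3: product = 0.7469
After component 4: product = 0.7072
R_sys = 0.7072
Q = 1 - 0.7072 = 0.2928

0.2928


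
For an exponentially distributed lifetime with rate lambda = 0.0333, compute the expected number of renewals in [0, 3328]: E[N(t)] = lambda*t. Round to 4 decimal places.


lambda = 0.0333
t = 3328
E[N(t)] = lambda * t
E[N(t)] = 0.0333 * 3328
E[N(t)] = 110.8224

110.8224


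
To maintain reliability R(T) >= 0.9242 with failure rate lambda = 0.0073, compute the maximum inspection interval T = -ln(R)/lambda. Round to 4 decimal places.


R_target = 0.9242
lambda = 0.0073
-ln(0.9242) = 0.0788
T = 0.0788 / 0.0073
T = 10.7982

10.7982


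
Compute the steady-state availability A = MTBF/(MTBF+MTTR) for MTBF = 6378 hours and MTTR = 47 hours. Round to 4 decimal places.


MTBF = 6378
MTTR = 47
MTBF + MTTR = 6425
A = 6378 / 6425
A = 0.9927

0.9927


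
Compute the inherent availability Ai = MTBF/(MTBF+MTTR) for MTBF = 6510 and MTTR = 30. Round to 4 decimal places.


MTBF = 6510
MTTR = 30
MTBF + MTTR = 6540
Ai = 6510 / 6540
Ai = 0.9954

0.9954


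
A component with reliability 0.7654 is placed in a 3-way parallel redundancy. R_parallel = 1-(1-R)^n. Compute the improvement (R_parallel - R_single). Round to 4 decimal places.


R_single = 0.7654, n = 3
1 - R_single = 0.2346
(1 - R_single)^n = 0.2346^3 = 0.0129
R_parallel = 1 - 0.0129 = 0.9871
Improvement = 0.9871 - 0.7654
Improvement = 0.2217

0.2217


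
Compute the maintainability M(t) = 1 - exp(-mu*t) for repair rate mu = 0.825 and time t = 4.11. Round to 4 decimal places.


mu = 0.825, t = 4.11
mu * t = 0.825 * 4.11 = 3.3908
exp(-3.3908) = 0.0337
M(t) = 1 - 0.0337
M(t) = 0.9663

0.9663


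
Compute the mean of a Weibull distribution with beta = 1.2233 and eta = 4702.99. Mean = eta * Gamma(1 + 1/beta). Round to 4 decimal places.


beta = 1.2233, eta = 4702.99
1/beta = 0.8175
1 + 1/beta = 1.8175
Gamma(1.8175) = 0.9361
Mean = 4702.99 * 0.9361
Mean = 4402.6327

4402.6327


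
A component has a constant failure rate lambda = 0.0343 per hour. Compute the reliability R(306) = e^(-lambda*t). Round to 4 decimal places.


lambda = 0.0343
t = 306
lambda * t = 10.4958
R(t) = e^(-10.4958)
R(t) = 0.0

0.0


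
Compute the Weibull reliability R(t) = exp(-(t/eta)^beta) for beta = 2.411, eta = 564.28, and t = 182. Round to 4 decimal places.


beta = 2.411, eta = 564.28, t = 182
t/eta = 182 / 564.28 = 0.3225
(t/eta)^beta = 0.3225^2.411 = 0.0653
R(t) = exp(-0.0653)
R(t) = 0.9367

0.9367


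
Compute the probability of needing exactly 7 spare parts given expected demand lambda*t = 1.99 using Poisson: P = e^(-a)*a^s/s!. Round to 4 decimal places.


a = 1.99, s = 7
e^(-a) = e^(-1.99) = 0.1367
a^s = 1.99^7 = 123.5866
s! = 5040
P = 0.1367 * 123.5866 / 5040
P = 0.0034

0.0034


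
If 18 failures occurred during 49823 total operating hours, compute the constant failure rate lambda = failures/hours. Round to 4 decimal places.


failures = 18
total_hours = 49823
lambda = 18 / 49823
lambda = 0.0004

0.0004


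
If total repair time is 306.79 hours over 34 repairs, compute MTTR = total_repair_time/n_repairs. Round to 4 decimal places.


total_repair_time = 306.79
n_repairs = 34
MTTR = 306.79 / 34
MTTR = 9.0232

9.0232


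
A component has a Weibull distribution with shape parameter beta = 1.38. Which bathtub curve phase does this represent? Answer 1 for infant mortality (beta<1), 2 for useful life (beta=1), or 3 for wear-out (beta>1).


beta = 1.38
Compare beta to 1:
beta < 1 => infant mortality (phase 1)
beta = 1 => useful life (phase 2)
beta > 1 => wear-out (phase 3)
Since beta = 1.38, this is wear-out (increasing failure rate)
Phase = 3

3


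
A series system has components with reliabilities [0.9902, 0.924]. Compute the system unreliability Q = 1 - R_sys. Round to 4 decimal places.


Components: [0.9902, 0.924]
After component 1: product = 0.9902
After component 2: product = 0.9149
R_sys = 0.9149
Q = 1 - 0.9149 = 0.0851

0.0851


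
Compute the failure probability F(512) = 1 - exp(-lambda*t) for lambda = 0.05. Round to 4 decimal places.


lambda = 0.05, t = 512
lambda * t = 25.6
exp(-25.6) = 0.0
F(t) = 1 - 0.0
F(t) = 1.0

1.0


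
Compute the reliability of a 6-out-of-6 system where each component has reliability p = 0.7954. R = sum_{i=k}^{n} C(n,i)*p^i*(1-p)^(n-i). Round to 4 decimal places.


k = 6, n = 6, p = 0.7954
i=6: C(6,6)=1 * 0.7954^6 * 0.2046^0 = 0.2532
R = sum of terms = 0.2532

0.2532


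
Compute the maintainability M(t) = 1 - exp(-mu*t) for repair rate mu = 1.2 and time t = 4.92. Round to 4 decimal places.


mu = 1.2, t = 4.92
mu * t = 1.2 * 4.92 = 5.904
exp(-5.904) = 0.0027
M(t) = 1 - 0.0027
M(t) = 0.9973

0.9973


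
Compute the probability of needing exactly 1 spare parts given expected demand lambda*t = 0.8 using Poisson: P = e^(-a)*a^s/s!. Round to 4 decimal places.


a = 0.8, s = 1
e^(-a) = e^(-0.8) = 0.4493
a^s = 0.8^1 = 0.8
s! = 1
P = 0.4493 * 0.8 / 1
P = 0.3595

0.3595


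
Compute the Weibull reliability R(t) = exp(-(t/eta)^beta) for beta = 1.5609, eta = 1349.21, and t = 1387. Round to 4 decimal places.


beta = 1.5609, eta = 1349.21, t = 1387
t/eta = 1387 / 1349.21 = 1.028
(t/eta)^beta = 1.028^1.5609 = 1.0441
R(t) = exp(-1.0441)
R(t) = 0.352

0.352


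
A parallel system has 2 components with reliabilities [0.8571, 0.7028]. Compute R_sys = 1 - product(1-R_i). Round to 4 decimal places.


Components: [0.8571, 0.7028]
(1 - 0.8571) = 0.1429, running product = 0.1429
(1 - 0.7028) = 0.2972, running product = 0.0425
Product of (1-R_i) = 0.0425
R_sys = 1 - 0.0425 = 0.9575

0.9575


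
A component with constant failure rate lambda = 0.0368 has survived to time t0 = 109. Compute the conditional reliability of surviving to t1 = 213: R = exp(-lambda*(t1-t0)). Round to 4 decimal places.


lambda = 0.0368
t0 = 109, t1 = 213
t1 - t0 = 104
lambda * (t1-t0) = 0.0368 * 104 = 3.8272
R = exp(-3.8272)
R = 0.0218

0.0218


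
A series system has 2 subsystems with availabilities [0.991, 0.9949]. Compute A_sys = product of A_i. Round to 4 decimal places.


Subsystems: [0.991, 0.9949]
After subsystem 1 (A=0.991): product = 0.991
After subsystem 2 (A=0.9949): product = 0.9859
A_sys = 0.9859

0.9859
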